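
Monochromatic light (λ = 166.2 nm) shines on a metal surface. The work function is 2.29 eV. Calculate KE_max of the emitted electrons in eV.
5.1699 eV

Using Einstein's photoelectric equation: KE_max = hf - φ = hc/λ - φ

First, calculate the photon energy:
E_photon = hc/λ = (6.626×10⁻³⁴ J·s)(3×10⁸ m/s) / (166.2×10⁻⁹ m)
E_photon = 7.4599 eV

Then, the maximum kinetic energy:
KE_max = E_photon - φ = 7.4599 eV - 2.29 eV = 5.1699 eV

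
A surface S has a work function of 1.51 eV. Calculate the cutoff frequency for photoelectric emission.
3.6512e+14 Hz

The threshold frequency is when the photon energy equals the work function:
hf₀ = φ

Solving for f₀:
f₀ = φ/h = (1.51 eV × 1.602×10⁻¹⁹ J/eV) / (6.626×10⁻³⁴ J·s)
f₀ = 3.6512e+14 Hz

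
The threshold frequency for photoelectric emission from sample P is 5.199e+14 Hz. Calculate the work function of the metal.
2.15 eV

At the threshold frequency, photon energy equals work function:
φ = hf₀

Calculating:
φ = (6.626×10⁻³⁴ J·s)(5.199e+14 Hz)
φ = 2.15 eV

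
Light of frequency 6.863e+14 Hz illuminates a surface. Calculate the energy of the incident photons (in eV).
2.8383 eV

Using E = hf:

E = hf = (6.626×10⁻³⁴ J·s)(6.863e+14 Hz)
E = 2.8383 eV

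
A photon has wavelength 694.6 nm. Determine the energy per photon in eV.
1.7850 eV

Using E = hf = hc/λ:

E = hc/λ = (6.626×10⁻³⁴ J·s)(3×10⁸ m/s) / (694.6×10⁻⁹ m)
E = 1.7850 eV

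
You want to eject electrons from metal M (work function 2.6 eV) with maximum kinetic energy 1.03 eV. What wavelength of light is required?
341.55 nm

From Einstein's equation: KE_max = hc/λ - φ

Rearranging for λ:
hc/λ = KE_max + φ
λ = hc/(KE_max + φ)

Required photon energy:
E_photon = KE_max + φ = 1.03 + 2.6 = 3.63 eV

Required wavelength:
λ = hc/E_photon = (6.626×10⁻³⁴)(3×10⁸) / (3.63 × 1.602×10⁻¹⁹)
λ = 341.55 nm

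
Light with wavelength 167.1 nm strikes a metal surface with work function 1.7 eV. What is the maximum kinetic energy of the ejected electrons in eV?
5.7198 eV

Using Einstein's photoelectric equation: KE_max = hf - φ = hc/λ - φ

First, calculate the photon energy:
E_photon = hc/λ = (6.626×10⁻³⁴ J·s)(3×10⁸ m/s) / (167.1×10⁻⁹ m)
E_photon = 7.4198 eV

Then, the maximum kinetic energy:
KE_max = E_photon - φ = 7.4198 eV - 1.7 eV = 5.7198 eV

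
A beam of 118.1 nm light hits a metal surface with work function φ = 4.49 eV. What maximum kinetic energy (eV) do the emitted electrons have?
6.0082 eV

Using Einstein's photoelectric equation: KE_max = hf - φ = hc/λ - φ

First, calculate the photon energy:
E_photon = hc/λ = (6.626×10⁻³⁴ J·s)(3×10⁸ m/s) / (118.1×10⁻⁹ m)
E_photon = 10.4982 eV

Then, the maximum kinetic energy:
KE_max = E_photon - φ = 10.4982 eV - 4.49 eV = 6.0082 eV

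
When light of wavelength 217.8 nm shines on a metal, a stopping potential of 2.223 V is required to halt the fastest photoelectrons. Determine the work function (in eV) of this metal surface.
3.47 eV

The stopping potential gives the maximum kinetic energy: KE_max = eV_s = 2.223 eV

From Einstein's photoelectric equation: KE_max = hc/λ - φ
Rearranging: φ = hc/λ - KE_max

Calculate photon energy:
E_photon = hc/λ = (6.626×10⁻³⁴ J·s)(3×10⁸ m/s) / (217.8×10⁻⁹ m) = 5.6926 eV

Therefore:
φ = 5.6926 - 2.223 = 3.47 eV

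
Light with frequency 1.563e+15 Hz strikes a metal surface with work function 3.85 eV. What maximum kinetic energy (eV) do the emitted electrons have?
2.6140 eV

Using Einstein's photoelectric equation: KE_max = hf - φ

First, calculate the photon energy:
E_photon = hf = (6.626×10⁻³⁴ J·s)(1.563e+15 Hz)
E_photon = 6.4640 eV

Then, the maximum kinetic energy:
KE_max = E_photon - φ = 6.4640 eV - 3.85 eV = 2.6140 eV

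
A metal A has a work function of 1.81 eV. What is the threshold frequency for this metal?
4.3766e+14 Hz

The threshold frequency is when the photon energy equals the work function:
hf₀ = φ

Solving for f₀:
f₀ = φ/h = (1.81 eV × 1.602×10⁻¹⁹ J/eV) / (6.626×10⁻³⁴ J·s)
f₀ = 4.3766e+14 Hz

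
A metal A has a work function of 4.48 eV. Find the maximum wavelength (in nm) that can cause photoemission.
276.75 nm

The threshold wavelength is when the photon energy equals the work function:
hc/λ₀ = φ

Solving for λ₀:
λ₀ = hc/φ = (6.626×10⁻³⁴ J·s)(3×10⁸ m/s) / (4.48 eV × 1.602×10⁻¹⁹ J/eV)
λ₀ = 276.75 nm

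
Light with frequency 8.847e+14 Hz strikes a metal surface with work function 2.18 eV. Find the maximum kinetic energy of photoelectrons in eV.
1.4788 eV

Using Einstein's photoelectric equation: KE_max = hf - φ

First, calculate the photon energy:
E_photon = hf = (6.626×10⁻³⁴ J·s)(8.847e+14 Hz)
E_photon = 3.6588 eV

Then, the maximum kinetic energy:
KE_max = E_photon - φ = 3.6588 eV - 2.18 eV = 1.4788 eV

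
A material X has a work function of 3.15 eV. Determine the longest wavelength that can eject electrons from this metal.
393.60 nm

The threshold wavelength is when the photon energy equals the work function:
hc/λ₀ = φ

Solving for λ₀:
λ₀ = hc/φ = (6.626×10⁻³⁴ J·s)(3×10⁸ m/s) / (3.15 eV × 1.602×10⁻¹⁹ J/eV)
λ₀ = 393.60 nm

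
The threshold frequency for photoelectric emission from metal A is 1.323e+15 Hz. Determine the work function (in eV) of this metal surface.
5.47 eV

At the threshold frequency, photon energy equals work function:
φ = hf₀

Calculating:
φ = (6.626×10⁻³⁴ J·s)(1.323e+15 Hz)
φ = 5.47 eV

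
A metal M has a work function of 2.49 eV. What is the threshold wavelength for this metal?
497.93 nm

The threshold wavelength is when the photon energy equals the work function:
hc/λ₀ = φ

Solving for λ₀:
λ₀ = hc/φ = (6.626×10⁻³⁴ J·s)(3×10⁸ m/s) / (2.49 eV × 1.602×10⁻¹⁹ J/eV)
λ₀ = 497.93 nm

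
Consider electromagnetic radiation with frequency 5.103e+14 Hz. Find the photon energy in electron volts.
2.1104 eV

Using E = hf:

E = hf = (6.626×10⁻³⁴ J·s)(5.103e+14 Hz)
E = 2.1104 eV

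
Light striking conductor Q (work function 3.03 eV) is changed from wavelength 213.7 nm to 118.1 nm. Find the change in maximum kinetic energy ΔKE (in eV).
4.6965 eV

Using Einstein's equation: KE_max = hc/λ - φ

For λ₁ = 213.7 nm:
KE₁ = hc/λ₁ - φ = 5.8018 - 3.03 = 2.7718 eV

For λ₂ = 118.1 nm:
KE₂ = hc/λ₂ - φ = 10.4982 - 3.03 = 7.4682 eV

Change in KE:
ΔKE = KE₂ - KE₁ = 7.4682 - 2.7718 = 4.6965 eV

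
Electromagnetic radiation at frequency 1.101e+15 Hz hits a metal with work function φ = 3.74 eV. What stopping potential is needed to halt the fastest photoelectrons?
0.8134 V

The stopping potential V_s satisfies: eV_s = KE_max

First, find KE_max using Einstein's equation:
E_photon = hf = (6.626×10⁻³⁴ J·s)(1.101e+15 Hz) = 4.5534 eV
KE_max = E_photon - φ = 4.5534 - 3.74 = 0.8134 eV

Since eV_s = KE_max:
V_s = KE_max/e = 0.8134 V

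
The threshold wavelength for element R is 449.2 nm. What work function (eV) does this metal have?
2.76 eV

At the threshold wavelength, photon energy equals work function:
φ = hc/λ₀

Calculating:
φ = (6.626×10⁻³⁴ J·s)(3×10⁸ m/s) / (449.2×10⁻⁹ m)
φ = 2.76 eV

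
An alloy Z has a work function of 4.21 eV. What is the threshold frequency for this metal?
1.0180e+15 Hz

The threshold frequency is when the photon energy equals the work function:
hf₀ = φ

Solving for f₀:
f₀ = φ/h = (4.21 eV × 1.602×10⁻¹⁹ J/eV) / (6.626×10⁻³⁴ J·s)
f₀ = 1.0180e+15 Hz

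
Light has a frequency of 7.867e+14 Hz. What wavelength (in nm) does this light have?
381.08 nm

Using the wave equation: c = fλ

Solving for wavelength:
λ = c/f = (3×10⁸ m/s) / (7.867e+14 Hz)
λ = 381.08 nm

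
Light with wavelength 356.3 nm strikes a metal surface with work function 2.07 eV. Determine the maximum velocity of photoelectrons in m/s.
7.0421e+05 m/s

First, find the maximum kinetic energy:
E_photon = hc/λ = 3.4798 eV
KE_max = E_photon - φ = 3.4798 - 2.07 = 1.4098 eV

Convert to Joules: KE_max = 1.4098 × 1.602×10⁻¹⁹ J = 2.2587e-19 J

Then use KE = ½mv² to find velocity:
v = √(2·KE/m) = √(2 × 2.2587e-19 J / 9.109e-31 kg)
v = 7.0421e+05 m/s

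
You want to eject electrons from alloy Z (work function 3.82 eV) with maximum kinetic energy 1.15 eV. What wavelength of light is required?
249.47 nm

From Einstein's equation: KE_max = hc/λ - φ

Rearranging for λ:
hc/λ = KE_max + φ
λ = hc/(KE_max + φ)

Required photon energy:
E_photon = KE_max + φ = 1.15 + 3.82 = 4.97 eV

Required wavelength:
λ = hc/E_photon = (6.626×10⁻³⁴)(3×10⁸) / (4.97 × 1.602×10⁻¹⁹)
λ = 249.47 nm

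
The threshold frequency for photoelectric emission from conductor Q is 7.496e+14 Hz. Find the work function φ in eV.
3.10 eV

At the threshold frequency, photon energy equals work function:
φ = hf₀

Calculating:
φ = (6.626×10⁻³⁴ J·s)(7.496e+14 Hz)
φ = 3.10 eV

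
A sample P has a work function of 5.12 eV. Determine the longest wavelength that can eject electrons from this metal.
242.16 nm

The threshold wavelength is when the photon energy equals the work function:
hc/λ₀ = φ

Solving for λ₀:
λ₀ = hc/φ = (6.626×10⁻³⁴ J·s)(3×10⁸ m/s) / (5.12 eV × 1.602×10⁻¹⁹ J/eV)
λ₀ = 242.16 nm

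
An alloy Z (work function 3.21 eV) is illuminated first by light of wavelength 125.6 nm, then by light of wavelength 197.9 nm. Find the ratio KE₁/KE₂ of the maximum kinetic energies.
2.1805

Using Einstein's equation: KE_max = hc/λ - φ

For λ₁ = 125.6 nm:
E₁ = hc/λ₁ = 9.8714 eV
KE₁ = E₁ - φ = 9.8714 - 3.21 = 6.6614 eV

For λ₂ = 197.9 nm:
E₂ = hc/λ₂ = 6.2650 eV
KE₂ = E₂ - φ = 6.2650 - 3.21 = 3.0550 eV

Ratio: KE₁/KE₂ = 6.6614/3.0550 = 2.1805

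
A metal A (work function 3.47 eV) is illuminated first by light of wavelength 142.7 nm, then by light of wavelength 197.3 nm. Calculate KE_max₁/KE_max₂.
1.8544

Using Einstein's equation: KE_max = hc/λ - φ

For λ₁ = 142.7 nm:
E₁ = hc/λ₁ = 8.6885 eV
KE₁ = E₁ - φ = 8.6885 - 3.47 = 5.2185 eV

For λ₂ = 197.3 nm:
E₂ = hc/λ₂ = 6.2840 eV
KE₂ = E₂ - φ = 6.2840 - 3.47 = 2.8140 eV

Ratio: KE₁/KE₂ = 5.2185/2.8140 = 1.8544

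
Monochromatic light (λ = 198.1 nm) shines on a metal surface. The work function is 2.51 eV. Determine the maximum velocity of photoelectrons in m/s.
1.1483e+06 m/s

First, find the maximum kinetic energy:
E_photon = hc/λ = 6.2587 eV
KE_max = E_photon - φ = 6.2587 - 2.51 = 3.7487 eV

Convert to Joules: KE_max = 3.7487 × 1.602×10⁻¹⁹ J = 6.0060e-19 J

Then use KE = ½mv² to find velocity:
v = √(2·KE/m) = √(2 × 6.0060e-19 J / 9.109e-31 kg)
v = 1.1483e+06 m/s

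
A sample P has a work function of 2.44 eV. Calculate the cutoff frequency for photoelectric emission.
5.8999e+14 Hz

The threshold frequency is when the photon energy equals the work function:
hf₀ = φ

Solving for f₀:
f₀ = φ/h = (2.44 eV × 1.602×10⁻¹⁹ J/eV) / (6.626×10⁻³⁴ J·s)
f₀ = 5.8999e+14 Hz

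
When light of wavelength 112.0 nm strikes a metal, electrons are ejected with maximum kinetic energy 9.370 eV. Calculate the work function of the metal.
1.70 eV

From Einstein's photoelectric equation: KE_max = hf - φ = hc/λ - φ

Rearranging for φ:
φ = hc/λ - KE_max

Calculate photon energy:
E_photon = hc/λ = 11.0700 eV

Therefore:
φ = 11.0700 - 9.370 = 1.70 eV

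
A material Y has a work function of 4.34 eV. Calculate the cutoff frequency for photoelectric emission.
1.0494e+15 Hz

The threshold frequency is when the photon energy equals the work function:
hf₀ = φ

Solving for f₀:
f₀ = φ/h = (4.34 eV × 1.602×10⁻¹⁹ J/eV) / (6.626×10⁻³⁴ J·s)
f₀ = 1.0494e+15 Hz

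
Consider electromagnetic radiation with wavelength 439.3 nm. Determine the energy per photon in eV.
2.8223 eV

Using E = hf = hc/λ:

E = hc/λ = (6.626×10⁻³⁴ J·s)(3×10⁸ m/s) / (439.3×10⁻⁹ m)
E = 2.8223 eV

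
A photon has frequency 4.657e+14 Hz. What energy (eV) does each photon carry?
1.9260 eV

Using E = hf:

E = hf = (6.626×10⁻³⁴ J·s)(4.657e+14 Hz)
E = 1.9260 eV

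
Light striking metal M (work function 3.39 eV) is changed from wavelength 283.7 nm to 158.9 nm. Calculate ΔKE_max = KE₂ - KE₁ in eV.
3.4324 eV

Using Einstein's equation: KE_max = hc/λ - φ

For λ₁ = 283.7 nm:
KE₁ = hc/λ₁ - φ = 4.3703 - 3.39 = 0.9803 eV

For λ₂ = 158.9 nm:
KE₂ = hc/λ₂ - φ = 7.8027 - 3.39 = 4.4127 eV

Change in KE:
ΔKE = KE₂ - KE₁ = 4.4127 - 0.9803 = 3.4324 eV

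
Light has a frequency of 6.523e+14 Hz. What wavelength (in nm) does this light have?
459.59 nm

Using the wave equation: c = fλ

Solving for wavelength:
λ = c/f = (3×10⁸ m/s) / (6.523e+14 Hz)
λ = 459.59 nm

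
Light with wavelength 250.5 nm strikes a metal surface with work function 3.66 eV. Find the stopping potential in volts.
1.2895 V

The stopping potential V_s satisfies: eV_s = KE_max

First, find KE_max using Einstein's equation:
E_photon = hc/λ = 4.9495 eV
KE_max = E_photon - φ = 4.9495 - 3.66 = 1.2895 eV

Since eV_s = KE_max:
V_s = KE_max/e = 1.2895 V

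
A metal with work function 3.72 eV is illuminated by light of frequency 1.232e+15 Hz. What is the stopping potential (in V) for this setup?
1.3751 V

The stopping potential V_s satisfies: eV_s = KE_max

First, find KE_max using Einstein's equation:
E_photon = hf = (6.626×10⁻³⁴ J·s)(1.232e+15 Hz) = 5.0951 eV
KE_max = E_photon - φ = 5.0951 - 3.72 = 1.3751 eV

Since eV_s = KE_max:
V_s = KE_max/e = 1.3751 V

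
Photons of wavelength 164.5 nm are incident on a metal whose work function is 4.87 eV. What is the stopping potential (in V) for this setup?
2.6670 V

The stopping potential V_s satisfies: eV_s = KE_max

First, find KE_max using Einstein's equation:
E_photon = hc/λ = 7.5370 eV
KE_max = E_photon - φ = 7.5370 - 4.87 = 2.6670 eV

Since eV_s = KE_max:
V_s = KE_max/e = 2.6670 V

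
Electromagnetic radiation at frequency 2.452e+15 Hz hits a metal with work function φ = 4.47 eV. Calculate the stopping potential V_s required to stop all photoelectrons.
5.6707 V

The stopping potential V_s satisfies: eV_s = KE_max

First, find KE_max using Einstein's equation:
E_photon = hf = (6.626×10⁻³⁴ J·s)(2.452e+15 Hz) = 10.1407 eV
KE_max = E_photon - φ = 10.1407 - 4.47 = 5.6707 eV

Since eV_s = KE_max:
V_s = KE_max/e = 5.6707 V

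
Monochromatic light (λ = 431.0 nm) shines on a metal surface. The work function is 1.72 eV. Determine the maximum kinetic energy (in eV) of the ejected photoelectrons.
1.1567 eV

Using Einstein's photoelectric equation: KE_max = hf - φ = hc/λ - φ

First, calculate the photon energy:
E_photon = hc/λ = (6.626×10⁻³⁴ J·s)(3×10⁸ m/s) / (431.0×10⁻⁹ m)
E_photon = 2.8767 eV

Then, the maximum kinetic energy:
KE_max = E_photon - φ = 2.8767 eV - 1.72 eV = 1.1567 eV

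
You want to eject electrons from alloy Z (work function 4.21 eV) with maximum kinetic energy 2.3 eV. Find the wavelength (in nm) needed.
190.45 nm

From Einstein's equation: KE_max = hc/λ - φ

Rearranging for λ:
hc/λ = KE_max + φ
λ = hc/(KE_max + φ)

Required photon energy:
E_photon = KE_max + φ = 2.3 + 4.21 = 6.51 eV

Required wavelength:
λ = hc/E_photon = (6.626×10⁻³⁴)(3×10⁸) / (6.51 × 1.602×10⁻¹⁹)
λ = 190.45 nm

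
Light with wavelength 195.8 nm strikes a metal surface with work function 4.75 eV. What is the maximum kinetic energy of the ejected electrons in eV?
1.5822 eV

Using Einstein's photoelectric equation: KE_max = hf - φ = hc/λ - φ

First, calculate the photon energy:
E_photon = hc/λ = (6.626×10⁻³⁴ J·s)(3×10⁸ m/s) / (195.8×10⁻⁹ m)
E_photon = 6.3322 eV

Then, the maximum kinetic energy:
KE_max = E_photon - φ = 6.3322 eV - 4.75 eV = 1.5822 eV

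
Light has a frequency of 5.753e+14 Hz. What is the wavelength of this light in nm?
521.11 nm

Using the wave equation: c = fλ

Solving for wavelength:
λ = c/f = (3×10⁸ m/s) / (5.753e+14 Hz)
λ = 521.11 nm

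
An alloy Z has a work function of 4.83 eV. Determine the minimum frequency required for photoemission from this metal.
1.1679e+15 Hz

The threshold frequency is when the photon energy equals the work function:
hf₀ = φ

Solving for f₀:
f₀ = φ/h = (4.83 eV × 1.602×10⁻¹⁹ J/eV) / (6.626×10⁻³⁴ J·s)
f₀ = 1.1679e+15 Hz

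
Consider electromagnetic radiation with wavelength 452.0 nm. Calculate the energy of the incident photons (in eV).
2.7430 eV

Using E = hf = hc/λ:

E = hc/λ = (6.626×10⁻³⁴ J·s)(3×10⁸ m/s) / (452.0×10⁻⁹ m)
E = 2.7430 eV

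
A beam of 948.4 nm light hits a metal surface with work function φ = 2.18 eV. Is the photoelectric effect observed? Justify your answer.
No

For photoemission, the photon energy must exceed the work function.

Photon energy: E = hc/λ = 1.3073 eV
Work function: φ = 2.18 eV

Since E_photon (1.3073 eV) < φ (2.18 eV), photoemission will NOT occur.
The threshold wavelength is λ₀ = hc/φ = 568.7 nm.
Since 948.4 nm > 568.7 nm, the photons lack sufficient energy.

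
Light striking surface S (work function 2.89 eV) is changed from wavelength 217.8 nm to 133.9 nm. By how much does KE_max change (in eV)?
3.5669 eV

Using Einstein's equation: KE_max = hc/λ - φ

For λ₁ = 217.8 nm:
KE₁ = hc/λ₁ - φ = 5.6926 - 2.89 = 2.8026 eV

For λ₂ = 133.9 nm:
KE₂ = hc/λ₂ - φ = 9.2595 - 2.89 = 6.3695 eV

Change in KE:
ΔKE = KE₂ - KE₁ = 6.3695 - 2.8026 = 3.5669 eV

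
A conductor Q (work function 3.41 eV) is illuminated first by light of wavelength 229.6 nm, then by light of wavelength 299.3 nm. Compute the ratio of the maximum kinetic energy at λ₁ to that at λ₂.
2.7168

Using Einstein's equation: KE_max = hc/λ - φ

For λ₁ = 229.6 nm:
E₁ = hc/λ₁ = 5.4000 eV
KE₁ = E₁ - φ = 5.4000 - 3.41 = 1.9900 eV

For λ₂ = 299.3 nm:
E₂ = hc/λ₂ = 4.1425 eV
KE₂ = E₂ - φ = 4.1425 - 3.41 = 0.7325 eV

Ratio: KE₁/KE₂ = 1.9900/0.7325 = 2.7168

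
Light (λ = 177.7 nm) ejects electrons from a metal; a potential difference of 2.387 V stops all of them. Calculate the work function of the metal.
4.59 eV

The stopping potential gives the maximum kinetic energy: KE_max = eV_s = 2.387 eV

From Einstein's photoelectric equation: KE_max = hc/λ - φ
Rearranging: φ = hc/λ - KE_max

Calculate photon energy:
E_photon = hc/λ = (6.626×10⁻³⁴ J·s)(3×10⁸ m/s) / (177.7×10⁻⁹ m) = 6.9772 eV

Therefore:
φ = 6.9772 - 2.387 = 4.59 eV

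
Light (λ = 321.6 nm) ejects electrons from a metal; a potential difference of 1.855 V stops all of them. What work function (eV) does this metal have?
2.00 eV

The stopping potential gives the maximum kinetic energy: KE_max = eV_s = 1.855 eV

From Einstein's photoelectric equation: KE_max = hc/λ - φ
Rearranging: φ = hc/λ - KE_max

Calculate photon energy:
E_photon = hc/λ = (6.626×10⁻³⁴ J·s)(3×10⁸ m/s) / (321.6×10⁻⁹ m) = 3.8552 eV

Therefore:
φ = 3.8552 - 1.855 = 2.00 eV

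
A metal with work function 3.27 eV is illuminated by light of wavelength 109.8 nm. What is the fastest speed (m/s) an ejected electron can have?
1.6798e+06 m/s

First, find the maximum kinetic energy:
E_photon = hc/λ = 11.2918 eV
KE_max = E_photon - φ = 11.2918 - 3.27 = 8.0218 eV

Convert to Joules: KE_max = 8.0218 × 1.602×10⁻¹⁹ J = 1.2852e-18 J

Then use KE = ½mv² to find velocity:
v = √(2·KE/m) = √(2 × 1.2852e-18 J / 9.109e-31 kg)
v = 1.6798e+06 m/s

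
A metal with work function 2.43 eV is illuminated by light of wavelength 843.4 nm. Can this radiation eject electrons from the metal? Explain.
No

For photoemission, the photon energy must exceed the work function.

Photon energy: E = hc/λ = 1.4701 eV
Work function: φ = 2.43 eV

Since E_photon (1.4701 eV) < φ (2.43 eV), photoemission will NOT occur.
The threshold wavelength is λ₀ = hc/φ = 510.2 nm.
Since 843.4 nm > 510.2 nm, the photons lack sufficient energy.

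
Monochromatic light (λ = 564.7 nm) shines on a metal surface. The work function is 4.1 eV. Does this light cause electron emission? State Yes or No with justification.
No

For photoemission, the photon energy must exceed the work function.

Photon energy: E = hc/λ = 2.1956 eV
Work function: φ = 4.1 eV

Since E_photon (2.1956 eV) < φ (4.1 eV), photoemission will NOT occur.
The threshold wavelength is λ₀ = hc/φ = 302.4 nm.
Since 564.7 nm > 302.4 nm, the photons lack sufficient energy.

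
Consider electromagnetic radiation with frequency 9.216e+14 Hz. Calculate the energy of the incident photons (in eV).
3.8114 eV

Using E = hf:

E = hf = (6.626×10⁻³⁴ J·s)(9.216e+14 Hz)
E = 3.8114 eV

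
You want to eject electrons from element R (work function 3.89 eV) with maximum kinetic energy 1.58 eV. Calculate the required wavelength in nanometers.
226.66 nm

From Einstein's equation: KE_max = hc/λ - φ

Rearranging for λ:
hc/λ = KE_max + φ
λ = hc/(KE_max + φ)

Required photon energy:
E_photon = KE_max + φ = 1.58 + 3.89 = 5.47 eV

Required wavelength:
λ = hc/E_photon = (6.626×10⁻³⁴)(3×10⁸) / (5.47 × 1.602×10⁻¹⁹)
λ = 226.66 nm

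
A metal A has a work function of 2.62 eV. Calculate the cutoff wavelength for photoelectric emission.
473.22 nm

The threshold wavelength is when the photon energy equals the work function:
hc/λ₀ = φ

Solving for λ₀:
λ₀ = hc/φ = (6.626×10⁻³⁴ J·s)(3×10⁸ m/s) / (2.62 eV × 1.602×10⁻¹⁹ J/eV)
λ₀ = 473.22 nm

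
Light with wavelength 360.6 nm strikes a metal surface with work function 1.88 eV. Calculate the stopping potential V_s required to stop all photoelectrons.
1.5583 V

The stopping potential V_s satisfies: eV_s = KE_max

First, find KE_max using Einstein's equation:
E_photon = hc/λ = 3.4383 eV
KE_max = E_photon - φ = 3.4383 - 1.88 = 1.5583 eV

Since eV_s = KE_max:
V_s = KE_max/e = 1.5583 V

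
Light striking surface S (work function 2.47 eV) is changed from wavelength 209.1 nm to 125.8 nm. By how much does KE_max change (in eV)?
3.9262 eV

Using Einstein's equation: KE_max = hc/λ - φ

For λ₁ = 209.1 nm:
KE₁ = hc/λ₁ - φ = 5.9294 - 2.47 = 3.4594 eV

For λ₂ = 125.8 nm:
KE₂ = hc/λ₂ - φ = 9.8557 - 2.47 = 7.3857 eV

Change in KE:
ΔKE = KE₂ - KE₁ = 7.3857 - 3.4594 = 3.9262 eV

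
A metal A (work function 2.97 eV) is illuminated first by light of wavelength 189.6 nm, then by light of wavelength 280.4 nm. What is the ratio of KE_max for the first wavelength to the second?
2.4587

Using Einstein's equation: KE_max = hc/λ - φ

For λ₁ = 189.6 nm:
E₁ = hc/λ₁ = 6.5393 eV
KE₁ = E₁ - φ = 6.5393 - 2.97 = 3.5693 eV

For λ₂ = 280.4 nm:
E₂ = hc/λ₂ = 4.4217 eV
KE₂ = E₂ - φ = 4.4217 - 2.97 = 1.4517 eV

Ratio: KE₁/KE₂ = 3.5693/1.4517 = 2.4587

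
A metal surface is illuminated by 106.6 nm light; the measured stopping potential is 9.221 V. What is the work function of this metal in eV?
2.41 eV

The stopping potential gives the maximum kinetic energy: KE_max = eV_s = 9.221 eV

From Einstein's photoelectric equation: KE_max = hc/λ - φ
Rearranging: φ = hc/λ - KE_max

Calculate photon energy:
E_photon = hc/λ = (6.626×10⁻³⁴ J·s)(3×10⁸ m/s) / (106.6×10⁻⁹ m) = 11.6308 eV

Therefore:
φ = 11.6308 - 9.221 = 2.41 eV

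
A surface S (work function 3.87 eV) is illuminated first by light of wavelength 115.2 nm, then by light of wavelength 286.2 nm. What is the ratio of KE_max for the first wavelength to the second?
14.9162

Using Einstein's equation: KE_max = hc/λ - φ

For λ₁ = 115.2 nm:
E₁ = hc/λ₁ = 10.7625 eV
KE₁ = E₁ - φ = 10.7625 - 3.87 = 6.8925 eV

For λ₂ = 286.2 nm:
E₂ = hc/λ₂ = 4.3321 eV
KE₂ = E₂ - φ = 4.3321 - 3.87 = 0.4621 eV

Ratio: KE₁/KE₂ = 6.8925/0.4621 = 14.9162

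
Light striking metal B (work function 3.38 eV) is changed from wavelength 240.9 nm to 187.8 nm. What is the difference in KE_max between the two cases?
1.4552 eV

Using Einstein's equation: KE_max = hc/λ - φ

For λ₁ = 240.9 nm:
KE₁ = hc/λ₁ - φ = 5.1467 - 3.38 = 1.7667 eV

For λ₂ = 187.8 nm:
KE₂ = hc/λ₂ - φ = 6.6019 - 3.38 = 3.2219 eV

Change in KE:
ΔKE = KE₂ - KE₁ = 3.2219 - 1.7667 = 1.4552 eV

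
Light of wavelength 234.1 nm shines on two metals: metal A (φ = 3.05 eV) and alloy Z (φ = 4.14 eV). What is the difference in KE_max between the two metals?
1.0900 eV

Using KE_max = hc/λ - φ for each metal:

Photon energy: E = hc/λ = 5.2962 eV

For metal A (φ₁ = 3.05 eV):
KE₁ = E - φ₁ = 5.2962 - 3.05 = 2.2462 eV

For alloy Z (φ₂ = 4.14 eV):
KE₂ = E - φ₂ = 5.2962 - 4.14 = 1.1562 eV

Difference:
ΔKE = KE₁ - KE₂ = 2.2462 - 1.1562 = 1.0900 eV

Note: The difference equals the difference in work functions: 4.14 - 3.05 = 1.09 eV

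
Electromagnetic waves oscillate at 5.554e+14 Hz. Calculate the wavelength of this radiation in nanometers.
539.78 nm

Using the wave equation: c = fλ

Solving for wavelength:
λ = c/f = (3×10⁸ m/s) / (5.554e+14 Hz)
λ = 539.78 nm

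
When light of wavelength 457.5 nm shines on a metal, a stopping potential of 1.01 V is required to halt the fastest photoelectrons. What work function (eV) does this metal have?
1.70 eV

The stopping potential gives the maximum kinetic energy: KE_max = eV_s = 1.01 eV

From Einstein's photoelectric equation: KE_max = hc/λ - φ
Rearranging: φ = hc/λ - KE_max

Calculate photon energy:
E_photon = hc/λ = (6.626×10⁻³⁴ J·s)(3×10⁸ m/s) / (457.5×10⁻⁹ m) = 2.7100 eV

Therefore:
φ = 2.7100 - 1.01 = 1.70 eV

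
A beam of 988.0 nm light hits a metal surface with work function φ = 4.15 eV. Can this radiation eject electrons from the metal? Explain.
No

For photoemission, the photon energy must exceed the work function.

Photon energy: E = hc/λ = 1.2549 eV
Work function: φ = 4.15 eV

Since E_photon (1.2549 eV) < φ (4.15 eV), photoemission will NOT occur.
The threshold wavelength is λ₀ = hc/φ = 298.8 nm.
Since 988.0 nm > 298.8 nm, the photons lack sufficient energy.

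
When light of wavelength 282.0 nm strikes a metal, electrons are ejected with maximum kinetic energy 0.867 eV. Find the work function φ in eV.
3.53 eV

From Einstein's photoelectric equation: KE_max = hf - φ = hc/λ - φ

Rearranging for φ:
φ = hc/λ - KE_max

Calculate photon energy:
E_photon = hc/λ = 4.3966 eV

Therefore:
φ = 4.3966 - 0.867 = 3.53 eV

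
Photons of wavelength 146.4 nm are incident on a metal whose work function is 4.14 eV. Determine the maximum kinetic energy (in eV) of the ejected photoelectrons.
4.3289 eV

Using Einstein's photoelectric equation: KE_max = hf - φ = hc/λ - φ

First, calculate the photon energy:
E_photon = hc/λ = (6.626×10⁻³⁴ J·s)(3×10⁸ m/s) / (146.4×10⁻⁹ m)
E_photon = 8.4689 eV

Then, the maximum kinetic energy:
KE_max = E_photon - φ = 8.4689 eV - 4.14 eV = 4.3289 eV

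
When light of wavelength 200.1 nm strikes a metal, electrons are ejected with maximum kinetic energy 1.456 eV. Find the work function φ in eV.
4.74 eV

From Einstein's photoelectric equation: KE_max = hf - φ = hc/λ - φ

Rearranging for φ:
φ = hc/λ - KE_max

Calculate photon energy:
E_photon = hc/λ = 6.1961 eV

Therefore:
φ = 6.1961 - 1.456 = 4.74 eV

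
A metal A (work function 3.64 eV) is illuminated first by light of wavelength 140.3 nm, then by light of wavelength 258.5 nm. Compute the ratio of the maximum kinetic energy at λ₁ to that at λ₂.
4.4946

Using Einstein's equation: KE_max = hc/λ - φ

For λ₁ = 140.3 nm:
E₁ = hc/λ₁ = 8.8371 eV
KE₁ = E₁ - φ = 8.8371 - 3.64 = 5.1971 eV

For λ₂ = 258.5 nm:
E₂ = hc/λ₂ = 4.7963 eV
KE₂ = E₂ - φ = 4.7963 - 3.64 = 1.1563 eV

Ratio: KE₁/KE₂ = 5.1971/1.1563 = 4.4946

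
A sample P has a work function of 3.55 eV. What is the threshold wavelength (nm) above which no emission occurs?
349.25 nm

The threshold wavelength is when the photon energy equals the work function:
hc/λ₀ = φ

Solving for λ₀:
λ₀ = hc/φ = (6.626×10⁻³⁴ J·s)(3×10⁸ m/s) / (3.55 eV × 1.602×10⁻¹⁹ J/eV)
λ₀ = 349.25 nm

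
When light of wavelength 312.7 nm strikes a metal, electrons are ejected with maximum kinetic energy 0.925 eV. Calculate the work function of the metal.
3.04 eV

From Einstein's photoelectric equation: KE_max = hf - φ = hc/λ - φ

Rearranging for φ:
φ = hc/λ - KE_max

Calculate photon energy:
E_photon = hc/λ = 3.9650 eV

Therefore:
φ = 3.9650 - 0.925 = 3.04 eV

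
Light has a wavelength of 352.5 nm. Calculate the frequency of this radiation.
8.5048e+14 Hz

Using the wave equation: c = fλ

Solving for frequency:
f = c/λ = (3×10⁸ m/s) / (352.5×10⁻⁹ m)
f = 8.5048e+14 Hz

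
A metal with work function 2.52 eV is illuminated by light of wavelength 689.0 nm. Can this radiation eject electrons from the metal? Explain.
No

For photoemission, the photon energy must exceed the work function.

Photon energy: E = hc/λ = 1.7995 eV
Work function: φ = 2.52 eV

Since E_photon (1.7995 eV) < φ (2.52 eV), photoemission will NOT occur.
The threshold wavelength is λ₀ = hc/φ = 492.0 nm.
Since 689.0 nm > 492.0 nm, the photons lack sufficient energy.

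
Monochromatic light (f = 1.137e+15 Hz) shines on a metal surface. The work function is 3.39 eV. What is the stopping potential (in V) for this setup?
1.3123 V

The stopping potential V_s satisfies: eV_s = KE_max

First, find KE_max using Einstein's equation:
E_photon = hf = (6.626×10⁻³⁴ J·s)(1.137e+15 Hz) = 4.7023 eV
KE_max = E_photon - φ = 4.7023 - 3.39 = 1.3123 eV

Since eV_s = KE_max:
V_s = KE_max/e = 1.3123 V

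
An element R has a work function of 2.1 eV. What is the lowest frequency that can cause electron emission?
5.0778e+14 Hz

The threshold frequency is when the photon energy equals the work function:
hf₀ = φ

Solving for f₀:
f₀ = φ/h = (2.1 eV × 1.602×10⁻¹⁹ J/eV) / (6.626×10⁻³⁴ J·s)
f₀ = 5.0778e+14 Hz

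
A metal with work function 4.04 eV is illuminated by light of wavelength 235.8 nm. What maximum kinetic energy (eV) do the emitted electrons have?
1.2180 eV

Using Einstein's photoelectric equation: KE_max = hf - φ = hc/λ - φ

First, calculate the photon energy:
E_photon = hc/λ = (6.626×10⁻³⁴ J·s)(3×10⁸ m/s) / (235.8×10⁻⁹ m)
E_photon = 5.2580 eV

Then, the maximum kinetic energy:
KE_max = E_photon - φ = 5.2580 eV - 4.04 eV = 1.2180 eV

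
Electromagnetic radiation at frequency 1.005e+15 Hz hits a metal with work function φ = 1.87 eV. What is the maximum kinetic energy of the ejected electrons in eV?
2.2863 eV

Using Einstein's photoelectric equation: KE_max = hf - φ

First, calculate the photon energy:
E_photon = hf = (6.626×10⁻³⁴ J·s)(1.005e+15 Hz)
E_photon = 4.1563 eV

Then, the maximum kinetic energy:
KE_max = E_photon - φ = 4.1563 eV - 1.87 eV = 2.2863 eV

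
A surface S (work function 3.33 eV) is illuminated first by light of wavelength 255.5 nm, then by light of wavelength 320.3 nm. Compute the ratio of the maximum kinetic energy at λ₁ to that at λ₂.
2.8151

Using Einstein's equation: KE_max = hc/λ - φ

For λ₁ = 255.5 nm:
E₁ = hc/λ₁ = 4.8526 eV
KE₁ = E₁ - φ = 4.8526 - 3.33 = 1.5226 eV

For λ₂ = 320.3 nm:
E₂ = hc/λ₂ = 3.8709 eV
KE₂ = E₂ - φ = 3.8709 - 3.33 = 0.5409 eV

Ratio: KE₁/KE₂ = 1.5226/0.5409 = 2.8151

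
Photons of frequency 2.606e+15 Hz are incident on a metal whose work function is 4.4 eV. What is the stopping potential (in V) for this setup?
6.3776 V

The stopping potential V_s satisfies: eV_s = KE_max

First, find KE_max using Einstein's equation:
E_photon = hf = (6.626×10⁻³⁴ J·s)(2.606e+15 Hz) = 10.7776 eV
KE_max = E_photon - φ = 10.7776 - 4.4 = 6.3776 eV

Since eV_s = KE_max:
V_s = KE_max/e = 6.3776 V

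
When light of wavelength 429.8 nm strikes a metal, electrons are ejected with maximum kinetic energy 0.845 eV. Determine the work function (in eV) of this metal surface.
2.04 eV

From Einstein's photoelectric equation: KE_max = hf - φ = hc/λ - φ

Rearranging for φ:
φ = hc/λ - KE_max

Calculate photon energy:
E_photon = hc/λ = 2.8847 eV

Therefore:
φ = 2.8847 - 0.845 = 2.04 eV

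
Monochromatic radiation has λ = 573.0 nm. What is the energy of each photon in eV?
2.1638 eV

Using E = hf = hc/λ:

E = hc/λ = (6.626×10⁻³⁴ J·s)(3×10⁸ m/s) / (573.0×10⁻⁹ m)
E = 2.1638 eV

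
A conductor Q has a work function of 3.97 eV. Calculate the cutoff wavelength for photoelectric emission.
312.30 nm

The threshold wavelength is when the photon energy equals the work function:
hc/λ₀ = φ

Solving for λ₀:
λ₀ = hc/φ = (6.626×10⁻³⁴ J·s)(3×10⁸ m/s) / (3.97 eV × 1.602×10⁻¹⁹ J/eV)
λ₀ = 312.30 nm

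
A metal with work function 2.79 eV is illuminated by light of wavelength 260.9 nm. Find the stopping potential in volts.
1.9622 V

The stopping potential V_s satisfies: eV_s = KE_max

First, find KE_max using Einstein's equation:
E_photon = hc/λ = 4.7522 eV
KE_max = E_photon - φ = 4.7522 - 2.79 = 1.9622 eV

Since eV_s = KE_max:
V_s = KE_max/e = 1.9622 V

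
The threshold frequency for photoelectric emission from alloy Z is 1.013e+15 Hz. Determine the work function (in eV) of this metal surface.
4.19 eV

At the threshold frequency, photon energy equals work function:
φ = hf₀

Calculating:
φ = (6.626×10⁻³⁴ J·s)(1.013e+15 Hz)
φ = 4.19 eV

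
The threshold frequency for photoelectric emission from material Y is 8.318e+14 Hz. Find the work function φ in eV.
3.44 eV

At the threshold frequency, photon energy equals work function:
φ = hf₀

Calculating:
φ = (6.626×10⁻³⁴ J·s)(8.318e+14 Hz)
φ = 3.44 eV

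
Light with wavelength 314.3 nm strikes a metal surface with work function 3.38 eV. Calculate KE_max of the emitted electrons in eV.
0.5648 eV

Using Einstein's photoelectric equation: KE_max = hf - φ = hc/λ - φ

First, calculate the photon energy:
E_photon = hc/λ = (6.626×10⁻³⁴ J·s)(3×10⁸ m/s) / (314.3×10⁻⁹ m)
E_photon = 3.9448 eV

Then, the maximum kinetic energy:
KE_max = E_photon - φ = 3.9448 eV - 3.38 eV = 0.5648 eV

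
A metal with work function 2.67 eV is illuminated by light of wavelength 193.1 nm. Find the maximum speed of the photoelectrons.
1.1486e+06 m/s

First, find the maximum kinetic energy:
E_photon = hc/λ = 6.4207 eV
KE_max = E_photon - φ = 6.4207 - 2.67 = 3.7507 eV

Convert to Joules: KE_max = 3.7507 × 1.602×10⁻¹⁹ J = 6.0093e-19 J

Then use KE = ½mv² to find velocity:
v = √(2·KE/m) = √(2 × 6.0093e-19 J / 9.109e-31 kg)
v = 1.1486e+06 m/s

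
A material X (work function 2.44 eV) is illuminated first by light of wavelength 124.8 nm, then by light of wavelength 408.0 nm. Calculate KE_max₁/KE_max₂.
12.5155

Using Einstein's equation: KE_max = hc/λ - φ

For λ₁ = 124.8 nm:
E₁ = hc/λ₁ = 9.9346 eV
KE₁ = E₁ - φ = 9.9346 - 2.44 = 7.4946 eV

For λ₂ = 408.0 nm:
E₂ = hc/λ₂ = 3.0388 eV
KE₂ = E₂ - φ = 3.0388 - 2.44 = 0.5988 eV

Ratio: KE₁/KE₂ = 7.4946/0.5988 = 12.5155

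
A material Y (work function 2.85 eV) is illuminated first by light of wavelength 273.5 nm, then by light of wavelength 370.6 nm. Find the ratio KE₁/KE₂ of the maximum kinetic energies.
3.3971

Using Einstein's equation: KE_max = hc/λ - φ

For λ₁ = 273.5 nm:
E₁ = hc/λ₁ = 4.5332 eV
KE₁ = E₁ - φ = 4.5332 - 2.85 = 1.6832 eV

For λ₂ = 370.6 nm:
E₂ = hc/λ₂ = 3.3455 eV
KE₂ = E₂ - φ = 3.3455 - 2.85 = 0.4955 eV

Ratio: KE₁/KE₂ = 1.6832/0.4955 = 3.3971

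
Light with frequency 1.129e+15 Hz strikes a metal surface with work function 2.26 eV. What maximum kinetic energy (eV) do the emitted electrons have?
2.4092 eV

Using Einstein's photoelectric equation: KE_max = hf - φ

First, calculate the photon energy:
E_photon = hf = (6.626×10⁻³⁴ J·s)(1.129e+15 Hz)
E_photon = 4.6692 eV

Then, the maximum kinetic energy:
KE_max = E_photon - φ = 4.6692 eV - 2.26 eV = 2.4092 eV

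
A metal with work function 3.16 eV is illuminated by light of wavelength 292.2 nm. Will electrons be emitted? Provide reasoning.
Yes

For photoemission, the photon energy must exceed the work function.

Photon energy: E = hc/λ = 4.2431 eV
Work function: φ = 3.16 eV

Since E_photon (4.2431 eV) > φ (3.16 eV), photoemission WILL occur.
The threshold wavelength is λ₀ = hc/φ = 392.4 nm.
Since 292.2 nm < 392.4 nm, the light has sufficient energy.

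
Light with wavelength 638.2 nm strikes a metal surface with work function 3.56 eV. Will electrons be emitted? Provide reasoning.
No

For photoemission, the photon energy must exceed the work function.

Photon energy: E = hc/λ = 1.9427 eV
Work function: φ = 3.56 eV

Since E_photon (1.9427 eV) < φ (3.56 eV), photoemission will NOT occur.
The threshold wavelength is λ₀ = hc/φ = 348.3 nm.
Since 638.2 nm > 348.3 nm, the photons lack sufficient energy.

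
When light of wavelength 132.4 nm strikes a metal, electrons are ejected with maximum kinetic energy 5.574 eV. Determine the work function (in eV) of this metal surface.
3.79 eV

From Einstein's photoelectric equation: KE_max = hf - φ = hc/λ - φ

Rearranging for φ:
φ = hc/λ - KE_max

Calculate photon energy:
E_photon = hc/λ = 9.3644 eV

Therefore:
φ = 9.3644 - 5.574 = 3.79 eV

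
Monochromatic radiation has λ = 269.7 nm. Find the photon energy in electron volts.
4.5971 eV

Using E = hf = hc/λ:

E = hc/λ = (6.626×10⁻³⁴ J·s)(3×10⁸ m/s) / (269.7×10⁻⁹ m)
E = 4.5971 eV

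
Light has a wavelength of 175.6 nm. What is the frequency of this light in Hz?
1.7072e+15 Hz

Using the wave equation: c = fλ

Solving for frequency:
f = c/λ = (3×10⁸ m/s) / (175.6×10⁻⁹ m)
f = 1.7072e+15 Hz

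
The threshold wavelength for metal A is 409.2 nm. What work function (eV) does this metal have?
3.03 eV

At the threshold wavelength, photon energy equals work function:
φ = hc/λ₀

Calculating:
φ = (6.626×10⁻³⁴ J·s)(3×10⁸ m/s) / (409.2×10⁻⁹ m)
φ = 3.03 eV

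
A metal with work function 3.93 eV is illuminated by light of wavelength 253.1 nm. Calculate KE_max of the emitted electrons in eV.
0.9686 eV

Using Einstein's photoelectric equation: KE_max = hf - φ = hc/λ - φ

First, calculate the photon energy:
E_photon = hc/λ = (6.626×10⁻³⁴ J·s)(3×10⁸ m/s) / (253.1×10⁻⁹ m)
E_photon = 4.8986 eV

Then, the maximum kinetic energy:
KE_max = E_photon - φ = 4.8986 eV - 3.93 eV = 0.9686 eV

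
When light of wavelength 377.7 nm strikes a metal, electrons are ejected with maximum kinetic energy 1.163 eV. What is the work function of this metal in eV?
2.12 eV

From Einstein's photoelectric equation: KE_max = hf - φ = hc/λ - φ

Rearranging for φ:
φ = hc/λ - KE_max

Calculate photon energy:
E_photon = hc/λ = 3.2826 eV

Therefore:
φ = 3.2826 - 1.163 = 2.12 eV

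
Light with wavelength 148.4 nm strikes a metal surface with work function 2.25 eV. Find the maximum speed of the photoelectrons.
1.4654e+06 m/s

First, find the maximum kinetic energy:
E_photon = hc/λ = 8.3547 eV
KE_max = E_photon - φ = 8.3547 - 2.25 = 6.1047 eV

Convert to Joules: KE_max = 6.1047 × 1.602×10⁻¹⁹ J = 9.7809e-19 J

Then use KE = ½mv² to find velocity:
v = √(2·KE/m) = √(2 × 9.7809e-19 J / 9.109e-31 kg)
v = 1.4654e+06 m/s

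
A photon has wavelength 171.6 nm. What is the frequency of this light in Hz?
1.7470e+15 Hz

Using the wave equation: c = fλ

Solving for frequency:
f = c/λ = (3×10⁸ m/s) / (171.6×10⁻⁹ m)
f = 1.7470e+15 Hz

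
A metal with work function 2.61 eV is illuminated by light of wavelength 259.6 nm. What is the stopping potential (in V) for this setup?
2.1660 V

The stopping potential V_s satisfies: eV_s = KE_max

First, find KE_max using Einstein's equation:
E_photon = hc/λ = 4.7760 eV
KE_max = E_photon - φ = 4.7760 - 2.61 = 2.1660 eV

Since eV_s = KE_max:
V_s = KE_max/e = 2.1660 V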